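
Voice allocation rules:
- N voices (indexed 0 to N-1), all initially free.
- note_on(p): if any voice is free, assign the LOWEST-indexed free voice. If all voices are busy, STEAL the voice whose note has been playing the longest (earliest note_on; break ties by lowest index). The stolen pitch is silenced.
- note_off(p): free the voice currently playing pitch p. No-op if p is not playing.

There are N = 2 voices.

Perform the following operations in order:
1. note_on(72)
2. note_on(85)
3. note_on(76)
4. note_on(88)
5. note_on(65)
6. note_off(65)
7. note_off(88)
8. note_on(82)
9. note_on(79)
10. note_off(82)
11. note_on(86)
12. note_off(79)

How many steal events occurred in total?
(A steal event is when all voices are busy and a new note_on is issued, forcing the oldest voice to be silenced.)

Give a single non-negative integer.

Answer: 3

Derivation:
Op 1: note_on(72): voice 0 is free -> assigned | voices=[72 -]
Op 2: note_on(85): voice 1 is free -> assigned | voices=[72 85]
Op 3: note_on(76): all voices busy, STEAL voice 0 (pitch 72, oldest) -> assign | voices=[76 85]
Op 4: note_on(88): all voices busy, STEAL voice 1 (pitch 85, oldest) -> assign | voices=[76 88]
Op 5: note_on(65): all voices busy, STEAL voice 0 (pitch 76, oldest) -> assign | voices=[65 88]
Op 6: note_off(65): free voice 0 | voices=[- 88]
Op 7: note_off(88): free voice 1 | voices=[- -]
Op 8: note_on(82): voice 0 is free -> assigned | voices=[82 -]
Op 9: note_on(79): voice 1 is free -> assigned | voices=[82 79]
Op 10: note_off(82): free voice 0 | voices=[- 79]
Op 11: note_on(86): voice 0 is free -> assigned | voices=[86 79]
Op 12: note_off(79): free voice 1 | voices=[86 -]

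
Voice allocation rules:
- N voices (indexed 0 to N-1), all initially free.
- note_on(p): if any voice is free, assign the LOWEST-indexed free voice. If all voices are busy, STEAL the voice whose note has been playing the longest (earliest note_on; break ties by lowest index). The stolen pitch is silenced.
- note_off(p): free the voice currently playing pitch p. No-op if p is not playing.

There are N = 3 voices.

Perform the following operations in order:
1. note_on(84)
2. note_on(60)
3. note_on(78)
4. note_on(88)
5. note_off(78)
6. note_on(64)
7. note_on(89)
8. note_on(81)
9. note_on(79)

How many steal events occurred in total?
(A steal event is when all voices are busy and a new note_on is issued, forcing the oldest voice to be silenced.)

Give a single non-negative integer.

Answer: 4

Derivation:
Op 1: note_on(84): voice 0 is free -> assigned | voices=[84 - -]
Op 2: note_on(60): voice 1 is free -> assigned | voices=[84 60 -]
Op 3: note_on(78): voice 2 is free -> assigned | voices=[84 60 78]
Op 4: note_on(88): all voices busy, STEAL voice 0 (pitch 84, oldest) -> assign | voices=[88 60 78]
Op 5: note_off(78): free voice 2 | voices=[88 60 -]
Op 6: note_on(64): voice 2 is free -> assigned | voices=[88 60 64]
Op 7: note_on(89): all voices busy, STEAL voice 1 (pitch 60, oldest) -> assign | voices=[88 89 64]
Op 8: note_on(81): all voices busy, STEAL voice 0 (pitch 88, oldest) -> assign | voices=[81 89 64]
Op 9: note_on(79): all voices busy, STEAL voice 2 (pitch 64, oldest) -> assign | voices=[81 89 79]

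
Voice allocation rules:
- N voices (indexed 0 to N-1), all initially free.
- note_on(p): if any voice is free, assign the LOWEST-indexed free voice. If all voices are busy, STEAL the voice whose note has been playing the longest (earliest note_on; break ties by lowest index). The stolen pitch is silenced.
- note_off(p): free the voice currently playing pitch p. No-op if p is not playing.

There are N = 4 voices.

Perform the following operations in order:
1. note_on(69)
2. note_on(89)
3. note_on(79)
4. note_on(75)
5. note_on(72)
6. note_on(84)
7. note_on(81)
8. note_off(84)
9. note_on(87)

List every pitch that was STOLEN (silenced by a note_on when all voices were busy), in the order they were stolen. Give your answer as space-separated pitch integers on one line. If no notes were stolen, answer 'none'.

Op 1: note_on(69): voice 0 is free -> assigned | voices=[69 - - -]
Op 2: note_on(89): voice 1 is free -> assigned | voices=[69 89 - -]
Op 3: note_on(79): voice 2 is free -> assigned | voices=[69 89 79 -]
Op 4: note_on(75): voice 3 is free -> assigned | voices=[69 89 79 75]
Op 5: note_on(72): all voices busy, STEAL voice 0 (pitch 69, oldest) -> assign | voices=[72 89 79 75]
Op 6: note_on(84): all voices busy, STEAL voice 1 (pitch 89, oldest) -> assign | voices=[72 84 79 75]
Op 7: note_on(81): all voices busy, STEAL voice 2 (pitch 79, oldest) -> assign | voices=[72 84 81 75]
Op 8: note_off(84): free voice 1 | voices=[72 - 81 75]
Op 9: note_on(87): voice 1 is free -> assigned | voices=[72 87 81 75]

Answer: 69 89 79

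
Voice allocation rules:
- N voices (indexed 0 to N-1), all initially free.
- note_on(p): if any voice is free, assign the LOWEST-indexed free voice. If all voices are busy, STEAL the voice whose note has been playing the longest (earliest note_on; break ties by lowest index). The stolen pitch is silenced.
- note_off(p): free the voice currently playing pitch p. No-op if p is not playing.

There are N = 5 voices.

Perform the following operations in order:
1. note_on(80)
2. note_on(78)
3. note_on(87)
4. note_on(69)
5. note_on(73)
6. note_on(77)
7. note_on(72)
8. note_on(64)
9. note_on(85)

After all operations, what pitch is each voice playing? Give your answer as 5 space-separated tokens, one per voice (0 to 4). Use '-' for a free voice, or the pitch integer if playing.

Op 1: note_on(80): voice 0 is free -> assigned | voices=[80 - - - -]
Op 2: note_on(78): voice 1 is free -> assigned | voices=[80 78 - - -]
Op 3: note_on(87): voice 2 is free -> assigned | voices=[80 78 87 - -]
Op 4: note_on(69): voice 3 is free -> assigned | voices=[80 78 87 69 -]
Op 5: note_on(73): voice 4 is free -> assigned | voices=[80 78 87 69 73]
Op 6: note_on(77): all voices busy, STEAL voice 0 (pitch 80, oldest) -> assign | voices=[77 78 87 69 73]
Op 7: note_on(72): all voices busy, STEAL voice 1 (pitch 78, oldest) -> assign | voices=[77 72 87 69 73]
Op 8: note_on(64): all voices busy, STEAL voice 2 (pitch 87, oldest) -> assign | voices=[77 72 64 69 73]
Op 9: note_on(85): all voices busy, STEAL voice 3 (pitch 69, oldest) -> assign | voices=[77 72 64 85 73]

Answer: 77 72 64 85 73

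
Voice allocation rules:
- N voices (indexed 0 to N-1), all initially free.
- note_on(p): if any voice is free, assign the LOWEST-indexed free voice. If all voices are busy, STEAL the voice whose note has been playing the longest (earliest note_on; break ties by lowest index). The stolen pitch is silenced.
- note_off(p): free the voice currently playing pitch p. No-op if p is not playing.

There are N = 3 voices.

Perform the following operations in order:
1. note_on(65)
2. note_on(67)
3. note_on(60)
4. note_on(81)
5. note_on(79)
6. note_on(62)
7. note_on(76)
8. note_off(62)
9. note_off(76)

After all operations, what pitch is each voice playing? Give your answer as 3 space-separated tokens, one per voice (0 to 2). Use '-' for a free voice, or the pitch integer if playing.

Op 1: note_on(65): voice 0 is free -> assigned | voices=[65 - -]
Op 2: note_on(67): voice 1 is free -> assigned | voices=[65 67 -]
Op 3: note_on(60): voice 2 is free -> assigned | voices=[65 67 60]
Op 4: note_on(81): all voices busy, STEAL voice 0 (pitch 65, oldest) -> assign | voices=[81 67 60]
Op 5: note_on(79): all voices busy, STEAL voice 1 (pitch 67, oldest) -> assign | voices=[81 79 60]
Op 6: note_on(62): all voices busy, STEAL voice 2 (pitch 60, oldest) -> assign | voices=[81 79 62]
Op 7: note_on(76): all voices busy, STEAL voice 0 (pitch 81, oldest) -> assign | voices=[76 79 62]
Op 8: note_off(62): free voice 2 | voices=[76 79 -]
Op 9: note_off(76): free voice 0 | voices=[- 79 -]

Answer: - 79 -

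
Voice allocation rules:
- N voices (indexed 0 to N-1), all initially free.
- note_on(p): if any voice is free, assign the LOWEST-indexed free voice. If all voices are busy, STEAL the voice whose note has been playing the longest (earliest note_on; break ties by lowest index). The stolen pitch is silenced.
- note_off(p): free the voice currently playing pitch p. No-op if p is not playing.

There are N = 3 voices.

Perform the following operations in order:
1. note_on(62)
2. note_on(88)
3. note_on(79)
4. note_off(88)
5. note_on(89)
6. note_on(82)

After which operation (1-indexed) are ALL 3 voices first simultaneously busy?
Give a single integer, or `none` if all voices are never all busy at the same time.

Answer: 3

Derivation:
Op 1: note_on(62): voice 0 is free -> assigned | voices=[62 - -]
Op 2: note_on(88): voice 1 is free -> assigned | voices=[62 88 -]
Op 3: note_on(79): voice 2 is free -> assigned | voices=[62 88 79]
Op 4: note_off(88): free voice 1 | voices=[62 - 79]
Op 5: note_on(89): voice 1 is free -> assigned | voices=[62 89 79]
Op 6: note_on(82): all voices busy, STEAL voice 0 (pitch 62, oldest) -> assign | voices=[82 89 79]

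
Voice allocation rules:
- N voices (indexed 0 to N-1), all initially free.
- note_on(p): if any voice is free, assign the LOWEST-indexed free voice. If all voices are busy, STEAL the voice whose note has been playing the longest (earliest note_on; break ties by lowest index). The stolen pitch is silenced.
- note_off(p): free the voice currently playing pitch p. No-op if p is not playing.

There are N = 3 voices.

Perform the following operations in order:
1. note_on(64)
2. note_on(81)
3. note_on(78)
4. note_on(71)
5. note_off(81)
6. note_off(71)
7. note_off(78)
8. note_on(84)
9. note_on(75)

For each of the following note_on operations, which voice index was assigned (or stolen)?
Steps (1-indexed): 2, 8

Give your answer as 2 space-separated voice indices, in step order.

Op 1: note_on(64): voice 0 is free -> assigned | voices=[64 - -]
Op 2: note_on(81): voice 1 is free -> assigned | voices=[64 81 -]
Op 3: note_on(78): voice 2 is free -> assigned | voices=[64 81 78]
Op 4: note_on(71): all voices busy, STEAL voice 0 (pitch 64, oldest) -> assign | voices=[71 81 78]
Op 5: note_off(81): free voice 1 | voices=[71 - 78]
Op 6: note_off(71): free voice 0 | voices=[- - 78]
Op 7: note_off(78): free voice 2 | voices=[- - -]
Op 8: note_on(84): voice 0 is free -> assigned | voices=[84 - -]
Op 9: note_on(75): voice 1 is free -> assigned | voices=[84 75 -]

Answer: 1 0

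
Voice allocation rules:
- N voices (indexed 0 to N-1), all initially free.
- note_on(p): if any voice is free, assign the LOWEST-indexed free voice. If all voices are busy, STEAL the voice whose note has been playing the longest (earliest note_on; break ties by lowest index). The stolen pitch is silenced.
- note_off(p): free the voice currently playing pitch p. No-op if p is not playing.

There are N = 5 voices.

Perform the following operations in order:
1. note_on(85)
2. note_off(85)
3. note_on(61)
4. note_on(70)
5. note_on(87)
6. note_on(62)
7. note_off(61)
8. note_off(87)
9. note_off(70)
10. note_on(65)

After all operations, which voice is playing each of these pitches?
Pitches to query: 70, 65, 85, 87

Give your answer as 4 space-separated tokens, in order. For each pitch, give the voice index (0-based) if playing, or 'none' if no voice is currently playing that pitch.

Answer: none 0 none none

Derivation:
Op 1: note_on(85): voice 0 is free -> assigned | voices=[85 - - - -]
Op 2: note_off(85): free voice 0 | voices=[- - - - -]
Op 3: note_on(61): voice 0 is free -> assigned | voices=[61 - - - -]
Op 4: note_on(70): voice 1 is free -> assigned | voices=[61 70 - - -]
Op 5: note_on(87): voice 2 is free -> assigned | voices=[61 70 87 - -]
Op 6: note_on(62): voice 3 is free -> assigned | voices=[61 70 87 62 -]
Op 7: note_off(61): free voice 0 | voices=[- 70 87 62 -]
Op 8: note_off(87): free voice 2 | voices=[- 70 - 62 -]
Op 9: note_off(70): free voice 1 | voices=[- - - 62 -]
Op 10: note_on(65): voice 0 is free -> assigned | voices=[65 - - 62 -]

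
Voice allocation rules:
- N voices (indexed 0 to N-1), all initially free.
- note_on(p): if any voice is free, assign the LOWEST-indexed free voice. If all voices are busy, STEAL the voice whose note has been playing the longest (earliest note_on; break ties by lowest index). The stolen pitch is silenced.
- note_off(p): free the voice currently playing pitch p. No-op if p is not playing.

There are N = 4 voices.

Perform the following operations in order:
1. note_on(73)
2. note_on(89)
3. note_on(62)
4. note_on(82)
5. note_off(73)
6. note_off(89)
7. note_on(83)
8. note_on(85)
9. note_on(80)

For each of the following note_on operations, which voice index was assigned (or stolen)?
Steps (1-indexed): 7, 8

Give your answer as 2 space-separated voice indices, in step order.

Answer: 0 1

Derivation:
Op 1: note_on(73): voice 0 is free -> assigned | voices=[73 - - -]
Op 2: note_on(89): voice 1 is free -> assigned | voices=[73 89 - -]
Op 3: note_on(62): voice 2 is free -> assigned | voices=[73 89 62 -]
Op 4: note_on(82): voice 3 is free -> assigned | voices=[73 89 62 82]
Op 5: note_off(73): free voice 0 | voices=[- 89 62 82]
Op 6: note_off(89): free voice 1 | voices=[- - 62 82]
Op 7: note_on(83): voice 0 is free -> assigned | voices=[83 - 62 82]
Op 8: note_on(85): voice 1 is free -> assigned | voices=[83 85 62 82]
Op 9: note_on(80): all voices busy, STEAL voice 2 (pitch 62, oldest) -> assign | voices=[83 85 80 82]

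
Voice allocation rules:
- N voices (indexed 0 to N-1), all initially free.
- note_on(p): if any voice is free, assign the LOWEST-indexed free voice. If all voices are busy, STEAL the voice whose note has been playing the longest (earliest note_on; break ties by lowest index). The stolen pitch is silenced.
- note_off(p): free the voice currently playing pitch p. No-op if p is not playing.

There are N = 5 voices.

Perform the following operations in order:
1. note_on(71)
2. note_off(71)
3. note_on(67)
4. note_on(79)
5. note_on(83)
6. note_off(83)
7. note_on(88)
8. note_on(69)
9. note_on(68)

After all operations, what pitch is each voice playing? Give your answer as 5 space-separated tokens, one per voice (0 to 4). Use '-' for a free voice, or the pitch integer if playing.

Op 1: note_on(71): voice 0 is free -> assigned | voices=[71 - - - -]
Op 2: note_off(71): free voice 0 | voices=[- - - - -]
Op 3: note_on(67): voice 0 is free -> assigned | voices=[67 - - - -]
Op 4: note_on(79): voice 1 is free -> assigned | voices=[67 79 - - -]
Op 5: note_on(83): voice 2 is free -> assigned | voices=[67 79 83 - -]
Op 6: note_off(83): free voice 2 | voices=[67 79 - - -]
Op 7: note_on(88): voice 2 is free -> assigned | voices=[67 79 88 - -]
Op 8: note_on(69): voice 3 is free -> assigned | voices=[67 79 88 69 -]
Op 9: note_on(68): voice 4 is free -> assigned | voices=[67 79 88 69 68]

Answer: 67 79 88 69 68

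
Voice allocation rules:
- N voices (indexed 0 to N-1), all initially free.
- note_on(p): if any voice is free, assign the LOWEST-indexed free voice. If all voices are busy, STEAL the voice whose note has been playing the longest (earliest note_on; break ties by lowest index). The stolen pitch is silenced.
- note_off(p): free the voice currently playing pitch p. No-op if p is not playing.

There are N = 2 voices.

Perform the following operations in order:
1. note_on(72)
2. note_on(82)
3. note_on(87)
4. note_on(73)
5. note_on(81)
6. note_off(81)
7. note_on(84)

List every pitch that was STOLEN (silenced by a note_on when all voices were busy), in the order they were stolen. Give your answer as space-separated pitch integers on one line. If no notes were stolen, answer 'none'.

Op 1: note_on(72): voice 0 is free -> assigned | voices=[72 -]
Op 2: note_on(82): voice 1 is free -> assigned | voices=[72 82]
Op 3: note_on(87): all voices busy, STEAL voice 0 (pitch 72, oldest) -> assign | voices=[87 82]
Op 4: note_on(73): all voices busy, STEAL voice 1 (pitch 82, oldest) -> assign | voices=[87 73]
Op 5: note_on(81): all voices busy, STEAL voice 0 (pitch 87, oldest) -> assign | voices=[81 73]
Op 6: note_off(81): free voice 0 | voices=[- 73]
Op 7: note_on(84): voice 0 is free -> assigned | voices=[84 73]

Answer: 72 82 87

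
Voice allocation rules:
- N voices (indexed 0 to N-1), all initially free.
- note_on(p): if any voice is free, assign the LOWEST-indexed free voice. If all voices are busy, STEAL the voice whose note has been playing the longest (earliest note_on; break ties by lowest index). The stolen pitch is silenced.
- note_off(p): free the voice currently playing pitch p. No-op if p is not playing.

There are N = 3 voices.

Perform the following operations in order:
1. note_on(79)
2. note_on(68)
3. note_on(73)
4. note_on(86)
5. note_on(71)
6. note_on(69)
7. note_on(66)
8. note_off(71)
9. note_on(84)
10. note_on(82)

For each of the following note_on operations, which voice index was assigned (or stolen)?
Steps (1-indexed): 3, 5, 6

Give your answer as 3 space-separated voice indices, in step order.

Answer: 2 1 2

Derivation:
Op 1: note_on(79): voice 0 is free -> assigned | voices=[79 - -]
Op 2: note_on(68): voice 1 is free -> assigned | voices=[79 68 -]
Op 3: note_on(73): voice 2 is free -> assigned | voices=[79 68 73]
Op 4: note_on(86): all voices busy, STEAL voice 0 (pitch 79, oldest) -> assign | voices=[86 68 73]
Op 5: note_on(71): all voices busy, STEAL voice 1 (pitch 68, oldest) -> assign | voices=[86 71 73]
Op 6: note_on(69): all voices busy, STEAL voice 2 (pitch 73, oldest) -> assign | voices=[86 71 69]
Op 7: note_on(66): all voices busy, STEAL voice 0 (pitch 86, oldest) -> assign | voices=[66 71 69]
Op 8: note_off(71): free voice 1 | voices=[66 - 69]
Op 9: note_on(84): voice 1 is free -> assigned | voices=[66 84 69]
Op 10: note_on(82): all voices busy, STEAL voice 2 (pitch 69, oldest) -> assign | voices=[66 84 82]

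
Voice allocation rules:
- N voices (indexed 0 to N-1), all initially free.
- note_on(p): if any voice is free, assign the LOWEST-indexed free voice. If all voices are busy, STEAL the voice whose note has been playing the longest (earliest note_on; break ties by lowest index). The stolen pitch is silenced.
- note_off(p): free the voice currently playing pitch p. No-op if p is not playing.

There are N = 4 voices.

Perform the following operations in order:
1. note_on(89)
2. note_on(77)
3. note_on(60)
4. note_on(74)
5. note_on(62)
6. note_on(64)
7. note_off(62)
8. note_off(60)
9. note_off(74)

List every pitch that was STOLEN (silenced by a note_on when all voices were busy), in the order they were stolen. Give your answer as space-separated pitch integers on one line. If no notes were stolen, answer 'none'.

Answer: 89 77

Derivation:
Op 1: note_on(89): voice 0 is free -> assigned | voices=[89 - - -]
Op 2: note_on(77): voice 1 is free -> assigned | voices=[89 77 - -]
Op 3: note_on(60): voice 2 is free -> assigned | voices=[89 77 60 -]
Op 4: note_on(74): voice 3 is free -> assigned | voices=[89 77 60 74]
Op 5: note_on(62): all voices busy, STEAL voice 0 (pitch 89, oldest) -> assign | voices=[62 77 60 74]
Op 6: note_on(64): all voices busy, STEAL voice 1 (pitch 77, oldest) -> assign | voices=[62 64 60 74]
Op 7: note_off(62): free voice 0 | voices=[- 64 60 74]
Op 8: note_off(60): free voice 2 | voices=[- 64 - 74]
Op 9: note_off(74): free voice 3 | voices=[- 64 - -]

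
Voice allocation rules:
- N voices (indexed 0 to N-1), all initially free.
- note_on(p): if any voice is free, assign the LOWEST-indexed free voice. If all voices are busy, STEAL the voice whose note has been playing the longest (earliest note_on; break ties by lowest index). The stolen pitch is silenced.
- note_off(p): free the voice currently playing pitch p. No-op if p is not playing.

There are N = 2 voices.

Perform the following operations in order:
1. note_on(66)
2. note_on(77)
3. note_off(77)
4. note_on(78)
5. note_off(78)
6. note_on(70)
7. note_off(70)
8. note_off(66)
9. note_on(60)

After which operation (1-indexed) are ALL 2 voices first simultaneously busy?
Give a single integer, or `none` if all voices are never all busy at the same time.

Answer: 2

Derivation:
Op 1: note_on(66): voice 0 is free -> assigned | voices=[66 -]
Op 2: note_on(77): voice 1 is free -> assigned | voices=[66 77]
Op 3: note_off(77): free voice 1 | voices=[66 -]
Op 4: note_on(78): voice 1 is free -> assigned | voices=[66 78]
Op 5: note_off(78): free voice 1 | voices=[66 -]
Op 6: note_on(70): voice 1 is free -> assigned | voices=[66 70]
Op 7: note_off(70): free voice 1 | voices=[66 -]
Op 8: note_off(66): free voice 0 | voices=[- -]
Op 9: note_on(60): voice 0 is free -> assigned | voices=[60 -]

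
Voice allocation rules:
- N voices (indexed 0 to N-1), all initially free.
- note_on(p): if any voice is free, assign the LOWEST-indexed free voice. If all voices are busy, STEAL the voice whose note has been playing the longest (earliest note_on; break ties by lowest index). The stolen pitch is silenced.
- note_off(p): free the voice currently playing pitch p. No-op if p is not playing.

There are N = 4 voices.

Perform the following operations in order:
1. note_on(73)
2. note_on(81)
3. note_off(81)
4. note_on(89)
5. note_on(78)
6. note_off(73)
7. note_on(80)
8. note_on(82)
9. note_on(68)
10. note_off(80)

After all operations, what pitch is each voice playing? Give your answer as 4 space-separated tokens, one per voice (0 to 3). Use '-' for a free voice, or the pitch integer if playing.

Op 1: note_on(73): voice 0 is free -> assigned | voices=[73 - - -]
Op 2: note_on(81): voice 1 is free -> assigned | voices=[73 81 - -]
Op 3: note_off(81): free voice 1 | voices=[73 - - -]
Op 4: note_on(89): voice 1 is free -> assigned | voices=[73 89 - -]
Op 5: note_on(78): voice 2 is free -> assigned | voices=[73 89 78 -]
Op 6: note_off(73): free voice 0 | voices=[- 89 78 -]
Op 7: note_on(80): voice 0 is free -> assigned | voices=[80 89 78 -]
Op 8: note_on(82): voice 3 is free -> assigned | voices=[80 89 78 82]
Op 9: note_on(68): all voices busy, STEAL voice 1 (pitch 89, oldest) -> assign | voices=[80 68 78 82]
Op 10: note_off(80): free voice 0 | voices=[- 68 78 82]

Answer: - 68 78 82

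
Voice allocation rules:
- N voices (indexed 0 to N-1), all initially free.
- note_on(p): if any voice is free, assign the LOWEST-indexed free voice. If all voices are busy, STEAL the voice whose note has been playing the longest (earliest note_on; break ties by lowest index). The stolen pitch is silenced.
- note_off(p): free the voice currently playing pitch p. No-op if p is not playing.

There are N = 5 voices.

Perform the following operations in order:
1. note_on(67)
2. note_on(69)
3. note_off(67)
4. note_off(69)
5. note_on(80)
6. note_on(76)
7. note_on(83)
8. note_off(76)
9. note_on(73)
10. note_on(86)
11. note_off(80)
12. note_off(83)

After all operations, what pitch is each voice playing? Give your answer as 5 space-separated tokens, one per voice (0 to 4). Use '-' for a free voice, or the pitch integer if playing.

Answer: - 73 - 86 -

Derivation:
Op 1: note_on(67): voice 0 is free -> assigned | voices=[67 - - - -]
Op 2: note_on(69): voice 1 is free -> assigned | voices=[67 69 - - -]
Op 3: note_off(67): free voice 0 | voices=[- 69 - - -]
Op 4: note_off(69): free voice 1 | voices=[- - - - -]
Op 5: note_on(80): voice 0 is free -> assigned | voices=[80 - - - -]
Op 6: note_on(76): voice 1 is free -> assigned | voices=[80 76 - - -]
Op 7: note_on(83): voice 2 is free -> assigned | voices=[80 76 83 - -]
Op 8: note_off(76): free voice 1 | voices=[80 - 83 - -]
Op 9: note_on(73): voice 1 is free -> assigned | voices=[80 73 83 - -]
Op 10: note_on(86): voice 3 is free -> assigned | voices=[80 73 83 86 -]
Op 11: note_off(80): free voice 0 | voices=[- 73 83 86 -]
Op 12: note_off(83): free voice 2 | voices=[- 73 - 86 -]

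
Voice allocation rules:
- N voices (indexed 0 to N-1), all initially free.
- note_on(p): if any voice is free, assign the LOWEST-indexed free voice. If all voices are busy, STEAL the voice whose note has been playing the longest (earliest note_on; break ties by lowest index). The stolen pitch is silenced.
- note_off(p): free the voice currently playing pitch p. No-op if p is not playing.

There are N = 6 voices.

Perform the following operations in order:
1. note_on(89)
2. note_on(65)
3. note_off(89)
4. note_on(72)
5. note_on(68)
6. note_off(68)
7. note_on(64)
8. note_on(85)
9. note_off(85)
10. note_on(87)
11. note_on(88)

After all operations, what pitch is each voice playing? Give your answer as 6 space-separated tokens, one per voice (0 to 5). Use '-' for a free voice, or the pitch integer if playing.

Answer: 72 65 64 87 88 -

Derivation:
Op 1: note_on(89): voice 0 is free -> assigned | voices=[89 - - - - -]
Op 2: note_on(65): voice 1 is free -> assigned | voices=[89 65 - - - -]
Op 3: note_off(89): free voice 0 | voices=[- 65 - - - -]
Op 4: note_on(72): voice 0 is free -> assigned | voices=[72 65 - - - -]
Op 5: note_on(68): voice 2 is free -> assigned | voices=[72 65 68 - - -]
Op 6: note_off(68): free voice 2 | voices=[72 65 - - - -]
Op 7: note_on(64): voice 2 is free -> assigned | voices=[72 65 64 - - -]
Op 8: note_on(85): voice 3 is free -> assigned | voices=[72 65 64 85 - -]
Op 9: note_off(85): free voice 3 | voices=[72 65 64 - - -]
Op 10: note_on(87): voice 3 is free -> assigned | voices=[72 65 64 87 - -]
Op 11: note_on(88): voice 4 is free -> assigned | voices=[72 65 64 87 88 -]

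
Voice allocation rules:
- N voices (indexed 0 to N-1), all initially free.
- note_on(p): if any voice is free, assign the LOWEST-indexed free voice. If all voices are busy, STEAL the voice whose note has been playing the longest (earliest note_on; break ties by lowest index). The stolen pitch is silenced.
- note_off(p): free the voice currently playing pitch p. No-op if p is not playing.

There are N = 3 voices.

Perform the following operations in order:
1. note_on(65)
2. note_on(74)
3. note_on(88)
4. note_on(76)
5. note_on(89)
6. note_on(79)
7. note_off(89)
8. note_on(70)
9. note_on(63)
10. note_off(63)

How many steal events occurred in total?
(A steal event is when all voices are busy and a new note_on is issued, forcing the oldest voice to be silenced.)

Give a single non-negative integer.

Answer: 4

Derivation:
Op 1: note_on(65): voice 0 is free -> assigned | voices=[65 - -]
Op 2: note_on(74): voice 1 is free -> assigned | voices=[65 74 -]
Op 3: note_on(88): voice 2 is free -> assigned | voices=[65 74 88]
Op 4: note_on(76): all voices busy, STEAL voice 0 (pitch 65, oldest) -> assign | voices=[76 74 88]
Op 5: note_on(89): all voices busy, STEAL voice 1 (pitch 74, oldest) -> assign | voices=[76 89 88]
Op 6: note_on(79): all voices busy, STEAL voice 2 (pitch 88, oldest) -> assign | voices=[76 89 79]
Op 7: note_off(89): free voice 1 | voices=[76 - 79]
Op 8: note_on(70): voice 1 is free -> assigned | voices=[76 70 79]
Op 9: note_on(63): all voices busy, STEAL voice 0 (pitch 76, oldest) -> assign | voices=[63 70 79]
Op 10: note_off(63): free voice 0 | voices=[- 70 79]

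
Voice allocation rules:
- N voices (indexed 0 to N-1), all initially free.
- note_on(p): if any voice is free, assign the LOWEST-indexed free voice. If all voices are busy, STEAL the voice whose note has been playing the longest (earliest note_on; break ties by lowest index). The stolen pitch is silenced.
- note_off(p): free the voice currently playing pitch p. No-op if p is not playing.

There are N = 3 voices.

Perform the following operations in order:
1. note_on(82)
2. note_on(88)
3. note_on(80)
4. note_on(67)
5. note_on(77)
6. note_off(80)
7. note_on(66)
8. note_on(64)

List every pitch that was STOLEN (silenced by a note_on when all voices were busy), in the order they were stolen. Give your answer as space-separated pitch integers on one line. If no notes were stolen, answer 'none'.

Answer: 82 88 67

Derivation:
Op 1: note_on(82): voice 0 is free -> assigned | voices=[82 - -]
Op 2: note_on(88): voice 1 is free -> assigned | voices=[82 88 -]
Op 3: note_on(80): voice 2 is free -> assigned | voices=[82 88 80]
Op 4: note_on(67): all voices busy, STEAL voice 0 (pitch 82, oldest) -> assign | voices=[67 88 80]
Op 5: note_on(77): all voices busy, STEAL voice 1 (pitch 88, oldest) -> assign | voices=[67 77 80]
Op 6: note_off(80): free voice 2 | voices=[67 77 -]
Op 7: note_on(66): voice 2 is free -> assigned | voices=[67 77 66]
Op 8: note_on(64): all voices busy, STEAL voice 0 (pitch 67, oldest) -> assign | voices=[64 77 66]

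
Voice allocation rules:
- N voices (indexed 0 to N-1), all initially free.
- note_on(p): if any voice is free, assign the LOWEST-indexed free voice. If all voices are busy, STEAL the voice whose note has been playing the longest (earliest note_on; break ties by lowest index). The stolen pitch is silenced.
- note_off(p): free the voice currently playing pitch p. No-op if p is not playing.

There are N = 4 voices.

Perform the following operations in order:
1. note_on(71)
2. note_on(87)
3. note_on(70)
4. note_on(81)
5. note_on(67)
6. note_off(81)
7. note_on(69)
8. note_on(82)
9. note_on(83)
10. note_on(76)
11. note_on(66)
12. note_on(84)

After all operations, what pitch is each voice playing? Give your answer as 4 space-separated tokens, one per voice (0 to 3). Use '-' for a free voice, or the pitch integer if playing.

Answer: 76 84 83 66

Derivation:
Op 1: note_on(71): voice 0 is free -> assigned | voices=[71 - - -]
Op 2: note_on(87): voice 1 is free -> assigned | voices=[71 87 - -]
Op 3: note_on(70): voice 2 is free -> assigned | voices=[71 87 70 -]
Op 4: note_on(81): voice 3 is free -> assigned | voices=[71 87 70 81]
Op 5: note_on(67): all voices busy, STEAL voice 0 (pitch 71, oldest) -> assign | voices=[67 87 70 81]
Op 6: note_off(81): free voice 3 | voices=[67 87 70 -]
Op 7: note_on(69): voice 3 is free -> assigned | voices=[67 87 70 69]
Op 8: note_on(82): all voices busy, STEAL voice 1 (pitch 87, oldest) -> assign | voices=[67 82 70 69]
Op 9: note_on(83): all voices busy, STEAL voice 2 (pitch 70, oldest) -> assign | voices=[67 82 83 69]
Op 10: note_on(76): all voices busy, STEAL voice 0 (pitch 67, oldest) -> assign | voices=[76 82 83 69]
Op 11: note_on(66): all voices busy, STEAL voice 3 (pitch 69, oldest) -> assign | voices=[76 82 83 66]
Op 12: note_on(84): all voices busy, STEAL voice 1 (pitch 82, oldest) -> assign | voices=[76 84 83 66]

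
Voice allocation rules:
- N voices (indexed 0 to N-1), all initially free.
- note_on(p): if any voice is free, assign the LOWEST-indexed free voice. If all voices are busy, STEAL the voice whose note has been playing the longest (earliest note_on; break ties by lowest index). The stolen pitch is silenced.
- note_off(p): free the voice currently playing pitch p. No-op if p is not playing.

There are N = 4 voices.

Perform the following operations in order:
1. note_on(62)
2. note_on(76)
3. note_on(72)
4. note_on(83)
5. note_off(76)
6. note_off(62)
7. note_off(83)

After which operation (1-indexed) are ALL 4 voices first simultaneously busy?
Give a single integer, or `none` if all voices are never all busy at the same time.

Op 1: note_on(62): voice 0 is free -> assigned | voices=[62 - - -]
Op 2: note_on(76): voice 1 is free -> assigned | voices=[62 76 - -]
Op 3: note_on(72): voice 2 is free -> assigned | voices=[62 76 72 -]
Op 4: note_on(83): voice 3 is free -> assigned | voices=[62 76 72 83]
Op 5: note_off(76): free voice 1 | voices=[62 - 72 83]
Op 6: note_off(62): free voice 0 | voices=[- - 72 83]
Op 7: note_off(83): free voice 3 | voices=[- - 72 -]

Answer: 4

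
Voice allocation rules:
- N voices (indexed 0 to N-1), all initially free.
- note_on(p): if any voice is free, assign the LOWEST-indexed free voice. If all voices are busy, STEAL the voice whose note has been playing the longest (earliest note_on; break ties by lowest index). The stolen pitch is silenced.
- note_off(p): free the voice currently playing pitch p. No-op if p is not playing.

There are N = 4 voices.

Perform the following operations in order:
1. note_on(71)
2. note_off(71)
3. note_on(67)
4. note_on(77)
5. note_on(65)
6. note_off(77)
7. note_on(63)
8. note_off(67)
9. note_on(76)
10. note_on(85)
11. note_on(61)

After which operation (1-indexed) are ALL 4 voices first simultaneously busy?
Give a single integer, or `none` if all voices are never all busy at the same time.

Answer: 10

Derivation:
Op 1: note_on(71): voice 0 is free -> assigned | voices=[71 - - -]
Op 2: note_off(71): free voice 0 | voices=[- - - -]
Op 3: note_on(67): voice 0 is free -> assigned | voices=[67 - - -]
Op 4: note_on(77): voice 1 is free -> assigned | voices=[67 77 - -]
Op 5: note_on(65): voice 2 is free -> assigned | voices=[67 77 65 -]
Op 6: note_off(77): free voice 1 | voices=[67 - 65 -]
Op 7: note_on(63): voice 1 is free -> assigned | voices=[67 63 65 -]
Op 8: note_off(67): free voice 0 | voices=[- 63 65 -]
Op 9: note_on(76): voice 0 is free -> assigned | voices=[76 63 65 -]
Op 10: note_on(85): voice 3 is free -> assigned | voices=[76 63 65 85]
Op 11: note_on(61): all voices busy, STEAL voice 2 (pitch 65, oldest) -> assign | voices=[76 63 61 85]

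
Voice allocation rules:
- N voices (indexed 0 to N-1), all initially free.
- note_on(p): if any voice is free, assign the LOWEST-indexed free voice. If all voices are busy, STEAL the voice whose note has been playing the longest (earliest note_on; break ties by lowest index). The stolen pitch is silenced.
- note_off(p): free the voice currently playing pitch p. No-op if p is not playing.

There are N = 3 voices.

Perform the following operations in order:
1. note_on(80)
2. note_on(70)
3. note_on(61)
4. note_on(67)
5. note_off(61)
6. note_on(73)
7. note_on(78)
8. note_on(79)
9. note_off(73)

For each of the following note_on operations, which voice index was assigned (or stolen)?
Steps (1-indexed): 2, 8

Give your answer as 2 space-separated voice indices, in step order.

Op 1: note_on(80): voice 0 is free -> assigned | voices=[80 - -]
Op 2: note_on(70): voice 1 is free -> assigned | voices=[80 70 -]
Op 3: note_on(61): voice 2 is free -> assigned | voices=[80 70 61]
Op 4: note_on(67): all voices busy, STEAL voice 0 (pitch 80, oldest) -> assign | voices=[67 70 61]
Op 5: note_off(61): free voice 2 | voices=[67 70 -]
Op 6: note_on(73): voice 2 is free -> assigned | voices=[67 70 73]
Op 7: note_on(78): all voices busy, STEAL voice 1 (pitch 70, oldest) -> assign | voices=[67 78 73]
Op 8: note_on(79): all voices busy, STEAL voice 0 (pitch 67, oldest) -> assign | voices=[79 78 73]
Op 9: note_off(73): free voice 2 | voices=[79 78 -]

Answer: 1 0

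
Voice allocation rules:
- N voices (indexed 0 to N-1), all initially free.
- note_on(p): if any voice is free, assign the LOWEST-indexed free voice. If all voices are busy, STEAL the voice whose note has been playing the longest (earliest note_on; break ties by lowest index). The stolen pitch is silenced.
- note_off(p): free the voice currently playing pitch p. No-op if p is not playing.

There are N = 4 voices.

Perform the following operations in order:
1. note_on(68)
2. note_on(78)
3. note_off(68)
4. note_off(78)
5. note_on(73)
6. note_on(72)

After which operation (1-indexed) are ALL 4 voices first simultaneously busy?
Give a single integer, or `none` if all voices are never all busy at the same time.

Answer: none

Derivation:
Op 1: note_on(68): voice 0 is free -> assigned | voices=[68 - - -]
Op 2: note_on(78): voice 1 is free -> assigned | voices=[68 78 - -]
Op 3: note_off(68): free voice 0 | voices=[- 78 - -]
Op 4: note_off(78): free voice 1 | voices=[- - - -]
Op 5: note_on(73): voice 0 is free -> assigned | voices=[73 - - -]
Op 6: note_on(72): voice 1 is free -> assigned | voices=[73 72 - -]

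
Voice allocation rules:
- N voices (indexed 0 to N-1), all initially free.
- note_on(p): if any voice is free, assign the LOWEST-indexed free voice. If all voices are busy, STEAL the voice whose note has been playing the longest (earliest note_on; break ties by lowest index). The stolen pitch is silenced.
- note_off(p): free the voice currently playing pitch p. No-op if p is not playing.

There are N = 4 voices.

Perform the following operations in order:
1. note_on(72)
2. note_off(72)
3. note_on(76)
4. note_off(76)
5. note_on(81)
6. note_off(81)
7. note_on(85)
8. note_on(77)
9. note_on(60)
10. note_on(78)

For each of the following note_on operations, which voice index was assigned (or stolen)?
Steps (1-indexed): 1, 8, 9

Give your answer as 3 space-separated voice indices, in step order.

Op 1: note_on(72): voice 0 is free -> assigned | voices=[72 - - -]
Op 2: note_off(72): free voice 0 | voices=[- - - -]
Op 3: note_on(76): voice 0 is free -> assigned | voices=[76 - - -]
Op 4: note_off(76): free voice 0 | voices=[- - - -]
Op 5: note_on(81): voice 0 is free -> assigned | voices=[81 - - -]
Op 6: note_off(81): free voice 0 | voices=[- - - -]
Op 7: note_on(85): voice 0 is free -> assigned | voices=[85 - - -]
Op 8: note_on(77): voice 1 is free -> assigned | voices=[85 77 - -]
Op 9: note_on(60): voice 2 is free -> assigned | voices=[85 77 60 -]
Op 10: note_on(78): voice 3 is free -> assigned | voices=[85 77 60 78]

Answer: 0 1 2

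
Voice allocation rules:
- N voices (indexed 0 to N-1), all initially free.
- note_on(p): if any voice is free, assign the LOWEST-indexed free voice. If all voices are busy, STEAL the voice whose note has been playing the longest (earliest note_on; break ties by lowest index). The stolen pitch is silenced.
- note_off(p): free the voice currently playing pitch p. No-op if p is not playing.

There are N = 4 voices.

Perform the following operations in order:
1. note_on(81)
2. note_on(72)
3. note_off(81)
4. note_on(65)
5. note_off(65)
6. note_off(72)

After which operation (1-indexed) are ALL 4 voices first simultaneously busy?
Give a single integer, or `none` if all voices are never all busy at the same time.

Op 1: note_on(81): voice 0 is free -> assigned | voices=[81 - - -]
Op 2: note_on(72): voice 1 is free -> assigned | voices=[81 72 - -]
Op 3: note_off(81): free voice 0 | voices=[- 72 - -]
Op 4: note_on(65): voice 0 is free -> assigned | voices=[65 72 - -]
Op 5: note_off(65): free voice 0 | voices=[- 72 - -]
Op 6: note_off(72): free voice 1 | voices=[- - - -]

Answer: none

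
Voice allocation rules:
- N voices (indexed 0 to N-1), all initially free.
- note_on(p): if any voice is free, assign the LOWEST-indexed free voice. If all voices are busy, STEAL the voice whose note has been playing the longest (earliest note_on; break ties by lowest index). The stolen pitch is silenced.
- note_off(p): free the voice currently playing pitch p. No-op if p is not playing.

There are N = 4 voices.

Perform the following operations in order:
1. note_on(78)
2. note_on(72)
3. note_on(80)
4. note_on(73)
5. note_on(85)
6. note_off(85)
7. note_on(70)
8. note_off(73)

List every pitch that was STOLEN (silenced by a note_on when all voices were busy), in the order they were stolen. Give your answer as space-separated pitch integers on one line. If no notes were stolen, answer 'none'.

Answer: 78

Derivation:
Op 1: note_on(78): voice 0 is free -> assigned | voices=[78 - - -]
Op 2: note_on(72): voice 1 is free -> assigned | voices=[78 72 - -]
Op 3: note_on(80): voice 2 is free -> assigned | voices=[78 72 80 -]
Op 4: note_on(73): voice 3 is free -> assigned | voices=[78 72 80 73]
Op 5: note_on(85): all voices busy, STEAL voice 0 (pitch 78, oldest) -> assign | voices=[85 72 80 73]
Op 6: note_off(85): free voice 0 | voices=[- 72 80 73]
Op 7: note_on(70): voice 0 is free -> assigned | voices=[70 72 80 73]
Op 8: note_off(73): free voice 3 | voices=[70 72 80 -]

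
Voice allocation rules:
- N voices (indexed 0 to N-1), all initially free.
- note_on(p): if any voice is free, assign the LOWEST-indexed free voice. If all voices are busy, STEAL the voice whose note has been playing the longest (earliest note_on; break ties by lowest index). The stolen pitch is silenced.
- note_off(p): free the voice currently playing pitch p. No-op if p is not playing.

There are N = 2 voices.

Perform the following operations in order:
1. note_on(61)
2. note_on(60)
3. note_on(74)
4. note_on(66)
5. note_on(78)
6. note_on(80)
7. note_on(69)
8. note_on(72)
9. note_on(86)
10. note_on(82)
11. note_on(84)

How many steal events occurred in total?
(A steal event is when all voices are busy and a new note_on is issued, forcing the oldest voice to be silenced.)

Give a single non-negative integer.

Answer: 9

Derivation:
Op 1: note_on(61): voice 0 is free -> assigned | voices=[61 -]
Op 2: note_on(60): voice 1 is free -> assigned | voices=[61 60]
Op 3: note_on(74): all voices busy, STEAL voice 0 (pitch 61, oldest) -> assign | voices=[74 60]
Op 4: note_on(66): all voices busy, STEAL voice 1 (pitch 60, oldest) -> assign | voices=[74 66]
Op 5: note_on(78): all voices busy, STEAL voice 0 (pitch 74, oldest) -> assign | voices=[78 66]
Op 6: note_on(80): all voices busy, STEAL voice 1 (pitch 66, oldest) -> assign | voices=[78 80]
Op 7: note_on(69): all voices busy, STEAL voice 0 (pitch 78, oldest) -> assign | voices=[69 80]
Op 8: note_on(72): all voices busy, STEAL voice 1 (pitch 80, oldest) -> assign | voices=[69 72]
Op 9: note_on(86): all voices busy, STEAL voice 0 (pitch 69, oldest) -> assign | voices=[86 72]
Op 10: note_on(82): all voices busy, STEAL voice 1 (pitch 72, oldest) -> assign | voices=[86 82]
Op 11: note_on(84): all voices busy, STEAL voice 0 (pitch 86, oldest) -> assign | voices=[84 82]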